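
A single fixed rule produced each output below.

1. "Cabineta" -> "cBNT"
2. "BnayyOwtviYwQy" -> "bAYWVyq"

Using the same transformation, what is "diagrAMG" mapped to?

What's happening: keep every other character starting from the first (positions 1st, 3rd, 5th, ...), then flip the case of every letter.
For "diagrAMG", step one produces "darM"; step two turns that into "DARm".

DARm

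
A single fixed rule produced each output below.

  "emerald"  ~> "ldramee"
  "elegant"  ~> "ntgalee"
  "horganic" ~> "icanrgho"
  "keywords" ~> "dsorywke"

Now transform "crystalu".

Rule — reverse the string, then swap each adjacent pair of characters (1↔2, 3↔4, ...).
Applying both steps to "crystalu": "ulatsyrc", then "lutayscr".

lutayscr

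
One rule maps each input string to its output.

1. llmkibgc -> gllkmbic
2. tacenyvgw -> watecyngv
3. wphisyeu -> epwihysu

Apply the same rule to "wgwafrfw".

fgwawrfw

The rule is to swap each adjacent pair of characters (1↔2, 3↔4, ...), then move the last character to the front.
Starting from "wgwafrfw": after the first operation, "gwawrfwf"; after the second, "fgwawrfw".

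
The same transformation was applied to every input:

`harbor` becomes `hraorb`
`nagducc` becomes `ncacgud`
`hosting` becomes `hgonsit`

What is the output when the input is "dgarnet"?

The transformation: take characters alternately from the front and the back (1st, last, 2nd, 2nd-last, ...).
So "dgarnet" becomes "dtgeanr".

dtgeanr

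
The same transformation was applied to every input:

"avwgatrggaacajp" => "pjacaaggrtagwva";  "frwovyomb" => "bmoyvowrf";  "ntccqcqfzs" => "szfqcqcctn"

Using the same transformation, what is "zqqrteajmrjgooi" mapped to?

ioogjrmjaetrqqz

Each output is the input with this applied: reverse the string.
Doing the same to "zqqrteajmrjgooi": "ioogjrmjaetrqqz".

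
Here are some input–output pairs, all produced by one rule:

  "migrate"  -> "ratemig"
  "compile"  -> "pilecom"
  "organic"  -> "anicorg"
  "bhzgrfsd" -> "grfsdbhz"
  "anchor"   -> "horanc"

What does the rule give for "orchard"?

The transformation: move the first 3 characters to the end (rotate left by 3).
Doing the same to "orchard": "hardorc".

hardorc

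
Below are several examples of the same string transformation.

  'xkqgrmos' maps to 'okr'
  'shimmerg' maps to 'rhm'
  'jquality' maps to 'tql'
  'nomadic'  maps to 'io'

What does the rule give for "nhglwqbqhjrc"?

The transformation: move the last 3 characters to the front (rotate right by 3), then keep one character in every 3, starting at position 2 (positions 2nd, 5th, 8th, ...).
For "nhglwqbqhjrc" the result is "rhwq".

rhwq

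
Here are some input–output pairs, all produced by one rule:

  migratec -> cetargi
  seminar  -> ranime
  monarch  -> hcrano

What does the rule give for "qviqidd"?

Looking at the pairs, the operation is to delete the first character, then reverse the string.
Applying both steps to "qviqidd": "viqidd", then "ddiqiv".

ddiqiv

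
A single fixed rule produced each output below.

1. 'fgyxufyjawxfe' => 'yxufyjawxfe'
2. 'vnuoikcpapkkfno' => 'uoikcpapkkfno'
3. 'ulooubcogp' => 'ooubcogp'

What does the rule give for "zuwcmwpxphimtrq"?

wcmwpxphimtrq

Looking at the pairs, the operation is to delete the first 2 characters.
So "zuwcmwpxphimtrq" becomes "wcmwpxphimtrq".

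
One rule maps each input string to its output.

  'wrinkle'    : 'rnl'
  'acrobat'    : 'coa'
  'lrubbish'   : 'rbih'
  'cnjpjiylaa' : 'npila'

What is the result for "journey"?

ore

Rule — keep every other character starting from the second (positions 2nd, 4th, 6th, ...).
Doing the same to "journey": "ore".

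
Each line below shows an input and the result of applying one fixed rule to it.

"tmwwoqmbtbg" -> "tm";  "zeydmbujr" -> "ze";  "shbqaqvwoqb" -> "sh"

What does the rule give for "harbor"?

ha

What's happening: keep only the first 2 characters.
On "harbor" that produces "ha".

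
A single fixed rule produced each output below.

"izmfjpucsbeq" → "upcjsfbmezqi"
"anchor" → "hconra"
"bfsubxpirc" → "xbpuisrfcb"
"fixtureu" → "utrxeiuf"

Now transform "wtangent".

The transformation: swap the front and back halves of the string, then take characters alternately from the front and the back (1st, last, 2nd, 2nd-last, ...).
On "wtangent": the first step gives "gentwtan", and the second then gives "gneanttw".

gneanttw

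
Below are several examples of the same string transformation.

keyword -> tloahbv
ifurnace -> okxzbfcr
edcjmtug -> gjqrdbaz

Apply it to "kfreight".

The pattern: move the first 3 characters to the end (rotate left by 3), then shift every letter 3 places backward in the alphabet (wrapping around).
For "kfreight", step one produces "eightkfr"; step two turns that into "bfdeqhco".

bfdeqhco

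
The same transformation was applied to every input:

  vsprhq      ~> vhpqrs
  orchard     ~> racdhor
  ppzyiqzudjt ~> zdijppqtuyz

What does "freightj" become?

tefghijr

Each output is the input with this applied: sort the characters into alphabetical order, then move the last character to the front.
On "freightj": the first step gives "efghijrt", and the second then gives "tefghijr".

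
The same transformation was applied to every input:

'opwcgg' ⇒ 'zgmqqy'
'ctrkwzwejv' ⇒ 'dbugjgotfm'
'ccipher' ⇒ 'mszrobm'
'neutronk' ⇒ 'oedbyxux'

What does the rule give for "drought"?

The transformation: move the first character to the end, then shift every letter 10 places forward in the alphabet (wrapping around).
Applying both steps to "drought": "roughtd", then "byeqrdn".
(Check on "ctrkwzwejv": → "trkwzwejvc" → "dbugjgotfm" ✓)

byeqrdn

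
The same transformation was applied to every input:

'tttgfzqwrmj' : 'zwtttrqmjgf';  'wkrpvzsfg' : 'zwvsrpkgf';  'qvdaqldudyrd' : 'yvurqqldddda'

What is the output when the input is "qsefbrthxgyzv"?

zyxvtsrqhgfeb

Rule — sort the characters into reverse alphabetical order.
Doing the same to "qsefbrthxgyzv": "zyxvtsrqhgfeb".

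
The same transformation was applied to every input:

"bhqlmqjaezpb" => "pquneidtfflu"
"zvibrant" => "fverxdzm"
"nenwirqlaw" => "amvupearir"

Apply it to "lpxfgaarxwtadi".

Rule — move the first 3 characters to the end (rotate left by 3), then shift every letter 4 places forward in the alphabet (wrapping around).
"lpxfgaarxwtadi" → "fgaarxwtadilpx" → "jkeevbaxehmptb".

jkeevbaxehmptb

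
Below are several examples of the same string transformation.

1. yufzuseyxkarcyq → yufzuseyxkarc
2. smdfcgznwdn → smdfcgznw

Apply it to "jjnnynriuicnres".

jjnnynriuicnr

The pattern: delete the last 2 characters.
So "jjnnynriuicnres" becomes "jjnnynriuicnr".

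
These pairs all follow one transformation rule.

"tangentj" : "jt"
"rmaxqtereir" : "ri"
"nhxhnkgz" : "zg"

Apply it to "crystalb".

What's happening: reverse the string, then keep only the first 2 characters.
Applying both steps to "crystalb": "blatsyrc", then "bl".

bl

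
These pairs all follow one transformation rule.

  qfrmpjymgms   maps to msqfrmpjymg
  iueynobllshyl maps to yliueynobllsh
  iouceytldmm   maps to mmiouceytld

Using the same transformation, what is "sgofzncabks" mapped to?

The transformation: move the last 2 characters to the front (rotate right by 2).
"sgofzncabks" → "kssgofzncab".

kssgofzncab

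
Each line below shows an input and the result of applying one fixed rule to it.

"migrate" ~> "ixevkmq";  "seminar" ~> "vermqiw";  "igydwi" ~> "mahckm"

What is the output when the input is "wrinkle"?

ipormva

Looking at the pairs, the operation is to shift every letter 4 places forward in the alphabet (wrapping around), then reverse the string.
For "wrinkle", step one produces "avmropi"; step two turns that into "ipormva".
(Check on "migrate": → "qmkvexi" → "ixevkmq" ✓)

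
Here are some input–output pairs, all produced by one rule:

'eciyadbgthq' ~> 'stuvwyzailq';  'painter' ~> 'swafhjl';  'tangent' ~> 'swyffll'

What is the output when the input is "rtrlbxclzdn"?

The transformation: sort the characters into alphabetical order, then shift every letter 8 places backward in the alphabet (wrapping around).
Working it through for "rtrlbxclzdn": intermediate "bcdllnrrtxz", final "tuvddfjjlpr".
(Check on "painter": → "aeinprt" → "swafhjl" ✓)

tuvddfjjlpr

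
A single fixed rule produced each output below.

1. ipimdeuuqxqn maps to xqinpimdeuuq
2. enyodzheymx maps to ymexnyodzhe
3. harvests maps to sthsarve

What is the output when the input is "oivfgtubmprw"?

The transformation: swap the first and last characters, then move the last 3 characters to the front (rotate right by 3).
Applying both steps to "oivfgtubmprw": "wivfgtubmpro", then "prowivfgtubm".

prowivfgtubm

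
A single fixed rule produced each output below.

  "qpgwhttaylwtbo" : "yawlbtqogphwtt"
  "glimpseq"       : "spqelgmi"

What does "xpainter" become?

The pattern: swap the front and back halves of the string, then swap each adjacent pair of characters (1↔2, 3↔4, ...).
For "xpainter", step one produces "nterxpai"; step two turns that into "tnrepxia".

tnrepxia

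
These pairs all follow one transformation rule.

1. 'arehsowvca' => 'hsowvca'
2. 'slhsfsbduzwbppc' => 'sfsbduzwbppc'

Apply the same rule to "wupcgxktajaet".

In each case the input is transformed by: delete the first 3 characters.
Applying that to "wupcgxktajaet" gives "cgxktajaet".

cgxktajaet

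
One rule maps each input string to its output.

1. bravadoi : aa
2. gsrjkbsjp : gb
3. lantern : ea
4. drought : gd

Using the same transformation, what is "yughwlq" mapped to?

Each output is the input with this applied: sort the characters into reverse alphabetical order, then keep only the last 2 characters.
Working it through for "yughwlq": intermediate "ywuqlhg", final "hg".

hg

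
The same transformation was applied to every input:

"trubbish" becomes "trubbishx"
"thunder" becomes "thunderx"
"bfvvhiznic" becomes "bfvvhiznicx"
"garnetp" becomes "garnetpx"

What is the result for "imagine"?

What's happening: append "x".
On "imagine" that produces "imaginex".

imaginex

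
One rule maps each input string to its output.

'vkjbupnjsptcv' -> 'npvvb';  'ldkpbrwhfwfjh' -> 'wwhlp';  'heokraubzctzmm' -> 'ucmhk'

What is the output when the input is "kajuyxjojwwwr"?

Rule — keep one character in every 3, starting at position 1 (positions 1st, 4th, 7th, ...), then move the last 3 characters to the front (rotate right by 3).
Applying both steps to "kajuyxjojwwwr": "kujwr", then "jwrku".

jwrku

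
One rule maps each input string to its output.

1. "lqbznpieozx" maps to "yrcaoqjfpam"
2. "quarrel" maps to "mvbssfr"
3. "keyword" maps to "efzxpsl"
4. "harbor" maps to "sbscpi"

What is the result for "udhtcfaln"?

oeiudgbmv

Rule — shift every letter 1 place forward in the alphabet (wrapping around), then swap the first and last characters.
Working it through for "udhtcfaln": intermediate "veiudgbmo", final "oeiudgbmv".
(Check on "harbor": → "ibscps" → "sbscpi" ✓)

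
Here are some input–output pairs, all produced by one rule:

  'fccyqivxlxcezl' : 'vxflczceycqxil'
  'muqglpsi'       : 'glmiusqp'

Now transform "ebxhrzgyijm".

In each case the input is transformed by: take characters alternately from the front and the back (1st, last, 2nd, 2nd-last, ...), then move the last 2 characters to the front (rotate right by 2).
Starting from "ebxhrzgyijm": after the first operation, "embjxihyrgz"; after the second, "gzembjxihyr".

gzembjxihyr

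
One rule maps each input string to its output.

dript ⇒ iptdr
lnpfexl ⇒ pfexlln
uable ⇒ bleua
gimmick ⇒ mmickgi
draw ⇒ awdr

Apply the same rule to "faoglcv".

oglcvfa

The transformation: move the first 2 characters to the end (rotate left by 2).
Doing the same to "faoglcv": "oglcvfa".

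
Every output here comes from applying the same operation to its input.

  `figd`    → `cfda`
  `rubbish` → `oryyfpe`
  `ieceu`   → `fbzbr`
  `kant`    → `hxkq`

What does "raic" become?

The pattern: shift every letter 3 places backward in the alphabet (wrapping around).
On "raic" that produces "oxfz".

oxfz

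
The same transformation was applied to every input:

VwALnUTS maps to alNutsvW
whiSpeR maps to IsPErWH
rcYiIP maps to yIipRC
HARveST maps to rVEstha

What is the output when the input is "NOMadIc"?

mADiCno

Looking at the pairs, the operation is to flip the case of every letter, then move the first 2 characters to the end (rotate left by 2).
"NOMadIc" → "nomADiC" → "mADiCno".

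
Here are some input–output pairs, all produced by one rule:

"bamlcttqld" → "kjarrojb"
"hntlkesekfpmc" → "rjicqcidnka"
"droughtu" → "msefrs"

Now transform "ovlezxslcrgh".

jcxvqjapef

The transformation: delete the first 2 characters, then shift every letter 2 places backward in the alphabet (wrapping around).
Starting from "ovlezxslcrgh": after the first operation, "lezxslcrgh"; after the second, "jcxvqjapef".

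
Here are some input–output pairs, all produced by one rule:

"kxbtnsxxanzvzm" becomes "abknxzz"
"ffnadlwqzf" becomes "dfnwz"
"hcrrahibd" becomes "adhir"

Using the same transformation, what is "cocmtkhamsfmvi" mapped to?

ccfhmtv

The rule is to keep every other character starting from the first (positions 1st, 3rd, 5th, ...), then sort the characters into alphabetical order.
On "cocmtkhamsfmvi": the first step gives "ccthmfv", and the second then gives "ccfhmtv".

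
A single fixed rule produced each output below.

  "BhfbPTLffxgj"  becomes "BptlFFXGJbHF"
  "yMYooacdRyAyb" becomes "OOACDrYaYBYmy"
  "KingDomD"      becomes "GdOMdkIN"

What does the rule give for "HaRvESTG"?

VestghAr

The transformation: move the first 3 characters to the end (rotate left by 3), then flip the case of every letter.
Working it through for "HaRvESTG": intermediate "vESTGHaR", final "VestghAr".
(Check on "KingDomD": → "gDomDKin" → "GdOMdkIN" ✓)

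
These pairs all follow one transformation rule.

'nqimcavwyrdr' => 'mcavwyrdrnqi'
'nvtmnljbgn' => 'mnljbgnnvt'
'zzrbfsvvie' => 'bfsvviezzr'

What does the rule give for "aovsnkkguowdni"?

snkkguowdniaov

In each case the input is transformed by: move the first 3 characters to the end (rotate left by 3).
Applying that to "aovsnkkguowdni" gives "snkkguowdniaov".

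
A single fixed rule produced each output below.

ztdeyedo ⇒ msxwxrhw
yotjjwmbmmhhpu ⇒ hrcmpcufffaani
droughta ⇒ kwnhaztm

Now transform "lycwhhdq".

What's happening: swap each adjacent pair of characters (1↔2, 3↔4, ...), then shift every letter 7 places backward in the alphabet (wrapping around).
"lycwhhdq" → "repvaajw".

repvaajw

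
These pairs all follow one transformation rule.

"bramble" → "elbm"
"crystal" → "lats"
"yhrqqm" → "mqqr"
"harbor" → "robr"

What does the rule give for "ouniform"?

mrof

The transformation: reverse the string, then keep only the first 4 characters.
For "ouniform", step one produces "mrofinuo"; step two turns that into "mrof".
(Check on "bramble": → "elbmarb" → "elbm" ✓)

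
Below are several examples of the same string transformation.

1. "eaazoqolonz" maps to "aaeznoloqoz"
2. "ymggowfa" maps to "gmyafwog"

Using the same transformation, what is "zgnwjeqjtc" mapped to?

ngzctjqejw

The pattern: reverse the string, then move the last 3 characters to the front (rotate right by 3).
Applying both steps to "zgnwjeqjtc": "ctjqejwngz", then "ngzctjqejw".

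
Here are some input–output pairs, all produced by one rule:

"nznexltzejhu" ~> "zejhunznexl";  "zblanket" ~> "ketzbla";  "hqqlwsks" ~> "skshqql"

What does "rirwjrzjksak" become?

jksakrirwjr

The rule is to swap the front and back halves of the string, then delete the first character.
On "rirwjrzjksak": the first step gives "zjksakrirwjr", and the second then gives "jksakrirwjr".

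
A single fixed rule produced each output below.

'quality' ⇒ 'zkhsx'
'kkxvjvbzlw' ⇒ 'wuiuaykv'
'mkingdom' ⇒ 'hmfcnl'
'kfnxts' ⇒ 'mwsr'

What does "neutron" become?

tsqnm

Each output is the input with this applied: shift every letter 1 place backward in the alphabet (wrapping around), then delete the first 2 characters.
On "neutron": the first step gives "mdtsqnm", and the second then gives "tsqnm".
(Check on "mkingdom": → "ljhmfcnl" → "hmfcnl" ✓)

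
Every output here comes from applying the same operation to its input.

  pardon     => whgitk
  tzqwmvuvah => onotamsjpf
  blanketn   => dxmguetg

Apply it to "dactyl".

mrewtv

Each output is the input with this applied: swap the front and back halves of the string, then shift every letter 7 places backward in the alphabet (wrapping around).
Starting from "dactyl": after the first operation, "tyldac"; after the second, "mrewtv".
(Check on "tzqwmvuvah": → "vuvahtzqwm" → "onotamsjpf" ✓)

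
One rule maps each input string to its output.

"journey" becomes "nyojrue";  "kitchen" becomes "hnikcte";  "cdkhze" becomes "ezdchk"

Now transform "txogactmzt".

Each output is the input with this applied: swap each adjacent pair of characters (1↔2, 3↔4, ...), then move the last 2 characters to the front (rotate right by 2).
Applying both steps to "txogactmzt": "xtgocamttz", then "tzxtgocamt".

tzxtgocamt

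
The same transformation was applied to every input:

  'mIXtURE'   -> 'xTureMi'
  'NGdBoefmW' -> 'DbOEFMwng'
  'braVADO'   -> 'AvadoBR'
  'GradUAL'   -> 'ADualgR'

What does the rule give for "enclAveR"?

CLaVErEN

Looking at the pairs, the operation is to move the first 2 characters to the end (rotate left by 2), then flip the case of every letter.
Working it through for "enclAveR": intermediate "clAveRen", final "CLaVErEN".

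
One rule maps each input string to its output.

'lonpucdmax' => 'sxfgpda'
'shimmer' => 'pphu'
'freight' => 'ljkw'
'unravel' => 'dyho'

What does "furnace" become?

The pattern: shift every letter 3 places forward in the alphabet (wrapping around), then delete the first 3 characters.
On "furnace": the first step gives "ixuqdfh", and the second then gives "qdfh".
(Check on "unravel": → "xqudyho" → "dyho" ✓)

qdfh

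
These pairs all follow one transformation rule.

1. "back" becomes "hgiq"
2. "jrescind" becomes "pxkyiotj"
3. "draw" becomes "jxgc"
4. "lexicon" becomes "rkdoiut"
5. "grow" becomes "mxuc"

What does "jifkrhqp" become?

The pattern: shift every letter 6 places forward in the alphabet (wrapping around).
For "jifkrhqp" the result is "polqxnwv".

polqxnwv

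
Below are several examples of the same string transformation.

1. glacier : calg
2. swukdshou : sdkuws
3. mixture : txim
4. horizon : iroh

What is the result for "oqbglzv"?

gbqo

Looking at the pairs, the operation is to reverse the string, then delete the first 3 characters.
Applying both steps to "oqbglzv": "vzlgbqo", then "gbqo".
(Check on "glacier": → "reicalg" → "calg" ✓)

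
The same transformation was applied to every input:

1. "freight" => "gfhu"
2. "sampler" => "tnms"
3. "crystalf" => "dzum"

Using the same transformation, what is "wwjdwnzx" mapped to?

Rule — keep every other character starting from the first (positions 1st, 3rd, 5th, ...), then shift every letter 1 place forward in the alphabet (wrapping around).
"wwjdwnzx" → "wjwz" → "xkxa".

xkxa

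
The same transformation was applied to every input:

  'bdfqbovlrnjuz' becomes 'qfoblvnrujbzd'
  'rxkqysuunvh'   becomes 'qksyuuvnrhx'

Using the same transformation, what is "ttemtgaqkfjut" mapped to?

megtqafkujttt

Each output is the input with this applied: move the first 2 characters to the end (rotate left by 2), then swap each adjacent pair of characters (1↔2, 3↔4, ...).
For "ttemtgaqkfjut", step one produces "emtgaqkfjuttt"; step two turns that into "megtqafkujttt".
(Check on "rxkqysuunvh": → "kqysuunvhrx" → "qksyuuvnrhx" ✓)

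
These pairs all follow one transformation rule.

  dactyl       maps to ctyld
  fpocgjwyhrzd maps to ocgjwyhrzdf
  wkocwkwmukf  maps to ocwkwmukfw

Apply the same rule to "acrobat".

robata

Each output is the input with this applied: move the first character to the end, then delete the first character.
On "acrobat": the first step gives "crobata", and the second then gives "robata".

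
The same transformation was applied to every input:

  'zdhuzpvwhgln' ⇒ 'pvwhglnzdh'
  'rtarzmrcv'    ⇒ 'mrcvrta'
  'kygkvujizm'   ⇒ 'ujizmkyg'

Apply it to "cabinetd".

Rule — move the first 3 characters to the end (rotate left by 3), then delete the first 2 characters.
Starting from "cabinetd": after the first operation, "inetdcab"; after the second, "etdcab".

etdcab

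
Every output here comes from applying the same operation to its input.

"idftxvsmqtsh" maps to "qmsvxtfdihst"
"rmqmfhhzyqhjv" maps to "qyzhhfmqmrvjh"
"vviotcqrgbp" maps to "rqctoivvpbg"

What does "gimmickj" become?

immigjkc

What's happening: move the last 3 characters to the front (rotate right by 3), then reverse the string.
Working it through for "gimmickj": intermediate "ckjgimmi", final "immigjkc".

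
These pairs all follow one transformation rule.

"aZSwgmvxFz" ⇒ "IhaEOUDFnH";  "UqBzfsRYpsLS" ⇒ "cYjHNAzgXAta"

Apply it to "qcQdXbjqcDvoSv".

YKyLfJRYKlDWaD

In each case the input is transformed by: flip the case of every letter, then shift every letter 8 places forward in the alphabet (wrapping around).
Applying both steps to "qcQdXbjqcDvoSv": "QCqDxBJQCdVOsV", then "YKyLfJRYKlDWaD".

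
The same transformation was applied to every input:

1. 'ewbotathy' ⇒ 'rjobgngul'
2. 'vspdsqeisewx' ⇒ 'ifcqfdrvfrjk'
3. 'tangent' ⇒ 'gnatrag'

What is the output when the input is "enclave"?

In each case the input is transformed by: shift every letter 13 places forward in the alphabet (wrapping around) — i.e. ROT13.
Applying that to "enclave" gives "rapynir".

rapynir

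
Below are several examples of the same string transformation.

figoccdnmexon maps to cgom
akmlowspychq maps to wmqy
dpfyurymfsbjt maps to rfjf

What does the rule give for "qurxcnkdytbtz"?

The pattern: keep one character in every 3, starting at position 3 (positions 3rd, 6th, 9th, ...), then swap each adjacent pair of characters (1↔2, 3↔4, ...).
On "qurxcnkdytbtz": the first step gives "rnyt", and the second then gives "nrty".

nrty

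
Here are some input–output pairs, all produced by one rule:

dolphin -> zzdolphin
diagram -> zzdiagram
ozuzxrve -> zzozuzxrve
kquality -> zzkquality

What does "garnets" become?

The rule is to prepend "zz".
"garnets" → "zzgarnets".

zzgarnets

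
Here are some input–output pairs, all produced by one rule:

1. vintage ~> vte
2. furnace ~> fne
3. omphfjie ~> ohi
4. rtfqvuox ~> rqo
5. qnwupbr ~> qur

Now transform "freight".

The transformation: keep one character in every 3, starting at position 1 (positions 1st, 4th, 7th, ...).
Doing the same to "freight": "fit".

fit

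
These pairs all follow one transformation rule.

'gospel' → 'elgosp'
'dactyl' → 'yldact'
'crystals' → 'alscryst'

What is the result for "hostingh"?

Looking at the pairs, the operation is to swap the front and back halves of the string, then move the first character to the end.
For "hostingh", step one produces "inghhost"; step two turns that into "nghhosti".

nghhosti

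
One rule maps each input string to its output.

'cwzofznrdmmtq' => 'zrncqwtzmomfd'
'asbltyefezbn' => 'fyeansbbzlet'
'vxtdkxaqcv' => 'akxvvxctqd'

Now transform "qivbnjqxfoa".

Each output is the input with this applied: take characters alternately from the front and the back (1st, last, 2nd, 2nd-last, ...), then move the last 3 characters to the front (rotate right by 3).
"qivbnjqxfoa" → "qaiovfbxnqj" → "nqjqaiovfbx".

nqjqaiovfbx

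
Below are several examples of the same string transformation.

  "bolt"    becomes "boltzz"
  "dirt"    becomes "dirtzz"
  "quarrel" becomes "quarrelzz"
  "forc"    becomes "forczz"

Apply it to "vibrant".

The pattern: append "zz".
For "vibrant" the result is "vibrantzz".

vibrantzz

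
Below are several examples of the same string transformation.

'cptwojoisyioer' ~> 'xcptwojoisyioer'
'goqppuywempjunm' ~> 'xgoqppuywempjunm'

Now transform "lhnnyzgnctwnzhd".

xlhnnyzgnctwnzhd

The pattern: prepend "x".
Doing the same to "lhnnyzgnctwnzhd": "xlhnnyzgnctwnzhd".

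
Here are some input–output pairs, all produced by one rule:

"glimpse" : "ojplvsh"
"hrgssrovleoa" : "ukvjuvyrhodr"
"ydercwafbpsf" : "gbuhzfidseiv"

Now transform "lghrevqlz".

Rule — swap each adjacent pair of characters (1↔2, 3↔4, ...), then shift every letter 3 places forward in the alphabet (wrapping around).
On "lghrevqlz": the first step gives "glrhvelqz", and the second then gives "joukyhotc".

joukyhotc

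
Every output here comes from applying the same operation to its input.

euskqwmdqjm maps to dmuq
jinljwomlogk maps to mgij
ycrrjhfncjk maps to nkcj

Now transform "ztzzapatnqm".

tmta

The pattern: keep one character in every 3, starting at position 2 (positions 2nd, 5th, 8th, ...), then move the first 2 characters to the end (rotate left by 2).
On "ztzzapatnqm": the first step gives "tatm", and the second then gives "tmta".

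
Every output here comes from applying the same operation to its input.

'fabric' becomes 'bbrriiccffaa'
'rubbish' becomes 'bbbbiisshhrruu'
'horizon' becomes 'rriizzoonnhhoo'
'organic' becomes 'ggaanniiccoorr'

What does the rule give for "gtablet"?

aabblleettggtt

Rule — move the first 2 characters to the end (rotate left by 2), then double every character.
Doing the same to "gtablet": "aabblleettggtt".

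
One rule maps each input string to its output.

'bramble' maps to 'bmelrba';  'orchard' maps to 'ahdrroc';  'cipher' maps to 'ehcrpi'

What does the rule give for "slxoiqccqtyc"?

iocqqcytscxl

The pattern: move the first 3 characters to the end (rotate left by 3), then swap each adjacent pair of characters (1↔2, 3↔4, ...).
Working it through for "slxoiqccqtyc": intermediate "oiqccqtycslx", final "iocqqcytscxl".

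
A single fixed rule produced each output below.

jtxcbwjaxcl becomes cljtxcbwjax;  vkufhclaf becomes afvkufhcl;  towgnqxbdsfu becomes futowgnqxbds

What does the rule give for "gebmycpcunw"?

What's happening: move the last 2 characters to the front (rotate right by 2).
Doing the same to "gebmycpcunw": "nwgebmycpcu".

nwgebmycpcu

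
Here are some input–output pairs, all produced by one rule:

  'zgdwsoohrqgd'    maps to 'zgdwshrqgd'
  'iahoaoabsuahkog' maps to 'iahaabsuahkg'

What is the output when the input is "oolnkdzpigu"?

Looking at the pairs, the operation is to remove every "o".
Applying that to "oolnkdzpigu" gives "lnkdzpigu".

lnkdzpigu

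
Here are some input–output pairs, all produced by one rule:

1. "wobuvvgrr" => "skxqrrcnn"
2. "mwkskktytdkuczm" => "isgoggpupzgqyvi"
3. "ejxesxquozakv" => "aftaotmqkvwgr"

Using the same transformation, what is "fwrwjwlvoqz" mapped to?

bsnsfshrkmv

Looking at the pairs, the operation is to shift every letter 4 places backward in the alphabet (wrapping around).
Doing the same to "fwrwjwlvoqz": "bsnsfshrkmv".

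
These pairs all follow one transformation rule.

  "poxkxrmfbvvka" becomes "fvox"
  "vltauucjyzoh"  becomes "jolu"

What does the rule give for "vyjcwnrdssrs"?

dryw

The rule is to keep one character in every 3, starting at position 2 (positions 2nd, 5th, 8th, ...), then swap the front and back halves of the string.
Applying both steps to "vyjcwnrdssrs": "ywdr", then "dryw".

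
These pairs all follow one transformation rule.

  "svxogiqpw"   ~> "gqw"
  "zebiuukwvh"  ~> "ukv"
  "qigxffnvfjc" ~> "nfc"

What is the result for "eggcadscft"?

asf

The pattern: keep every other character starting from the first (positions 1st, 3rd, 5th, ...), then keep only the last 3 characters.
Starting from "eggcadscft": after the first operation, "egasf"; after the second, "asf".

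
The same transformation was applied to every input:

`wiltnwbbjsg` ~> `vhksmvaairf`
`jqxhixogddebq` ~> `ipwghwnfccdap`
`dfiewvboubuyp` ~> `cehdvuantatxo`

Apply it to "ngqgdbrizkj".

The pattern: shift every letter 1 place backward in the alphabet (wrapping around).
On "ngqgdbrizkj" that produces "mfpfcaqhyji".

mfpfcaqhyji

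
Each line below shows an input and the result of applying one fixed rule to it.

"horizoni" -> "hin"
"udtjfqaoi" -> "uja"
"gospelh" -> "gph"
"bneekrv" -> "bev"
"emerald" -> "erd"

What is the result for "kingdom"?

kgm

Looking at the pairs, the operation is to keep one character in every 3, starting at position 1 (positions 1st, 4th, 7th, ...).
For "kingdom" the result is "kgm".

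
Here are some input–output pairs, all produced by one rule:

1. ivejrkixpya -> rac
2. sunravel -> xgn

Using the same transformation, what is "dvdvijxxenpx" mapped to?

The transformation: shift every letter 2 places forward in the alphabet (wrapping around), then keep only the last 3 characters.
Applying both steps to "dvdvijxxenpx": "fxfxklzzgprz", then "prz".
(Check on "sunravel": → "uwptcxgn" → "xgn" ✓)

prz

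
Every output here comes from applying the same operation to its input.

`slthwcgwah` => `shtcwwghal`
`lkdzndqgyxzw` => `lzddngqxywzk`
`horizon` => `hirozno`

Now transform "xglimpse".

The pattern: swap each adjacent pair of characters (1↔2, 3↔4, ...), then move the first character to the end.
Starting from "xglimpse": after the first operation, "gxilpmes"; after the second, "xilpmesg".

xilpmesg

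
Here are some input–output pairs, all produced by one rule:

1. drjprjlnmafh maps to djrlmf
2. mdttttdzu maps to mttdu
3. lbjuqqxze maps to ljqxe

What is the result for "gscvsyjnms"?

Rule — keep every other character starting from the first (positions 1st, 3rd, 5th, ...).
"gscvsyjnms" → "gcsjm".

gcsjm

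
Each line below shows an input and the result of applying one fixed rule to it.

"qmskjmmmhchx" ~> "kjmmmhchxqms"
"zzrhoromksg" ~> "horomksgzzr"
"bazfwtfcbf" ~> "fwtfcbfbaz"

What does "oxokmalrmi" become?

The rule is to move the first 3 characters to the end (rotate left by 3).
For "oxokmalrmi" the result is "kmalrmioxo".

kmalrmioxo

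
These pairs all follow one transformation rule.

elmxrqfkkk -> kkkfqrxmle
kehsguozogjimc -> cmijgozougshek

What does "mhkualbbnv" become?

The rule is to reverse the string.
On "mhkualbbnv" that produces "vnbblaukhm".

vnbblaukhm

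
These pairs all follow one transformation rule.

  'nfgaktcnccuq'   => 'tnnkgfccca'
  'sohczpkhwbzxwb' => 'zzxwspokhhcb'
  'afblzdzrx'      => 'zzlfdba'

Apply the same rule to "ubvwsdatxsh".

xwvutsdba

Rule — delete the last 2 characters, then sort the characters into reverse alphabetical order.
Applying both steps to "ubvwsdatxsh": "ubvwsdatx", then "xwvutsdba".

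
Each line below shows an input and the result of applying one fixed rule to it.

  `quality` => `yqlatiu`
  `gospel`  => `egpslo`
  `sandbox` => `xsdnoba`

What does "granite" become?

Each output is the input with this applied: swap each adjacent pair of characters (1↔2, 3↔4, ...), then swap the first and last characters.
For "granite", step one produces "rgnatie"; step two turns that into "egnatir".
(Check on "gospel": → "ogpsle" → "egpslo" ✓)

egnatir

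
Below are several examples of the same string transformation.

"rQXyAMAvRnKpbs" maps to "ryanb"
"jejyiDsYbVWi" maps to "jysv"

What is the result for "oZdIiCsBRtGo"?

Rule — keep one character in every 3, starting at position 1 (positions 1st, 4th, 7th, ...), then convert every letter to lowercase.
"oZdIiCsBRtGo" → "oIst" → "oist".

oist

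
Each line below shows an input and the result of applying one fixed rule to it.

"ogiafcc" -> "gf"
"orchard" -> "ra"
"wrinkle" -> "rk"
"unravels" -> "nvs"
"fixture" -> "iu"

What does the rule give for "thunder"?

hd

Looking at the pairs, the operation is to keep one character in every 3, starting at position 2 (positions 2nd, 5th, 8th, ...).
So "thunder" becomes "hd".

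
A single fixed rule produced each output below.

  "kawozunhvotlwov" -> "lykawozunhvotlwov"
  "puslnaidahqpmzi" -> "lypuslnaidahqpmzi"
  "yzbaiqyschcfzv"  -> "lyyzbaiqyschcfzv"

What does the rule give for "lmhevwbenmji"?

The transformation: prepend "ly".
Doing the same to "lmhevwbenmji": "lylmhevwbenmji".

lylmhevwbenmji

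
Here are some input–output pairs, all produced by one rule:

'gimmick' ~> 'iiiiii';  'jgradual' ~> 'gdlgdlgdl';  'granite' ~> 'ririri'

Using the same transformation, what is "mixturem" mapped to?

Looking at the pairs, the operation is to keep one character in every 3, starting at position 2 (positions 2nd, 5th, 8th, ...), then write the whole string 3 times in a row.
On "mixturem": the first step gives "ium", and the second then gives "iumiumium".

iumiumium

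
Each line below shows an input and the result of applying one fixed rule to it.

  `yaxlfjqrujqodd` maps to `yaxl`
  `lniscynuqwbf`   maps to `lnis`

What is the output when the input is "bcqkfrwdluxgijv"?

Each output is the input with this applied: keep only the first 4 characters.
Applying that to "bcqkfrwdluxgijv" gives "bcqk".

bcqk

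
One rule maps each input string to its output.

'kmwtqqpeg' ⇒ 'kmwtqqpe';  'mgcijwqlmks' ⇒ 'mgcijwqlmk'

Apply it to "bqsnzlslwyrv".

bqsnzlslwyr

What's happening: delete the last character.
Doing the same to "bqsnzlslwyrv": "bqsnzlslwyr".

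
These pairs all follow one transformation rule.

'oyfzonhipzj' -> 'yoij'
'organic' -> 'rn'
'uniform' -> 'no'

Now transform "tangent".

ae

The pattern: keep one character in every 3, starting at position 2 (positions 2nd, 5th, 8th, ...).
Applying that to "tangent" gives "ae".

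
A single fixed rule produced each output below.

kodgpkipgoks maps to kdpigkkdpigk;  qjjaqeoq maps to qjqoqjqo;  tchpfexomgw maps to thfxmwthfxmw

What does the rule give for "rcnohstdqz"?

rnhtqrnhtq

Each output is the input with this applied: keep every other character starting from the first (positions 1st, 3rd, 5th, ...), then write the whole string twice.
"rcnohstdqz" → "rnhtqrnhtq".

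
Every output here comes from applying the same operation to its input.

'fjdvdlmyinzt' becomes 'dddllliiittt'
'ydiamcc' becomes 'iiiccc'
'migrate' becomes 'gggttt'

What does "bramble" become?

aaalll

In each case the input is transformed by: keep one character in every 3, starting at position 3 (positions 3rd, 6th, 9th, ...), then repeat every character 3 times.
On "bramble": the first step gives "al", and the second then gives "aaalll".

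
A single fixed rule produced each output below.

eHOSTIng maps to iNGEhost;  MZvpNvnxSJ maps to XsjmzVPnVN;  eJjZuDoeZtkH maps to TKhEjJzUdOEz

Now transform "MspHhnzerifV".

IFvmSPhHNZER

In each case the input is transformed by: move the last 3 characters to the front (rotate right by 3), then flip the case of every letter.
Starting from "MspHhnzerifV": after the first operation, "ifVMspHhnzer"; after the second, "IFvmSPhHNZER".
(Check on "MZvpNvnxSJ": → "xSJMZvpNvn" → "XsjmzVPnVN" ✓)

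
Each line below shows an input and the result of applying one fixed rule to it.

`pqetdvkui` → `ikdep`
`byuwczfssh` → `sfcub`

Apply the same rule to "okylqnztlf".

The transformation: keep every other character starting from the first (positions 1st, 3rd, 5th, ...), then reverse the string.
Working it through for "okylqnztlf": intermediate "oyqzl", final "lzqyo".

lzqyo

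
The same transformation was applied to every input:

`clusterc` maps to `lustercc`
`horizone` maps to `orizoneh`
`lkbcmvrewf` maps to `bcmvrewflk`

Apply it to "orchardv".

rchardvo

What's happening: move the last 3 characters to the front (rotate right by 3), then swap the front and back halves of the string.
Working it through for "orchardv": intermediate "rdvorcha", final "rchardvo".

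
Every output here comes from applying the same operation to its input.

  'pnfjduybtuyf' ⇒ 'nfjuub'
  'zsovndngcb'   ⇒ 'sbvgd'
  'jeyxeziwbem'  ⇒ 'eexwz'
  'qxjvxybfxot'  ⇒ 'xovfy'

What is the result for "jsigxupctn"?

sngcu

The transformation: keep every other character starting from the second (positions 2nd, 4th, 6th, ...), then take characters alternately from the front and the back (1st, last, 2nd, 2nd-last, ...).
Starting from "jsigxupctn": after the first operation, "sgucn"; after the second, "sngcu".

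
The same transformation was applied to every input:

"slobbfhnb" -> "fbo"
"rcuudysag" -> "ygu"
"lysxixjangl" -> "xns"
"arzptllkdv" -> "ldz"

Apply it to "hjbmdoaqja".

The rule is to keep one character in every 3, starting at position 3 (positions 3rd, 6th, 9th, ...), then move the first character to the end.
"hjbmdoaqja" → "boj" → "ojb".

ojb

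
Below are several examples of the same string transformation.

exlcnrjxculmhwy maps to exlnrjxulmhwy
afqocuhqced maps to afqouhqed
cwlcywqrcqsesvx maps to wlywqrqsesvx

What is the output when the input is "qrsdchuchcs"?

qrsdhuhs

The pattern: remove every "c".
On "qrsdchuchcs" that produces "qrsdhuhs".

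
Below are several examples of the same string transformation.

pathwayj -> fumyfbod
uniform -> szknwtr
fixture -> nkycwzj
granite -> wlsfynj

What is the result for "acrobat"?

The pattern: swap each adjacent pair of characters (1↔2, 3↔4, ...), then shift every letter 5 places forward in the alphabet (wrapping around).
"acrobat" → "caorabt" → "hftwfgy".

hftwfgy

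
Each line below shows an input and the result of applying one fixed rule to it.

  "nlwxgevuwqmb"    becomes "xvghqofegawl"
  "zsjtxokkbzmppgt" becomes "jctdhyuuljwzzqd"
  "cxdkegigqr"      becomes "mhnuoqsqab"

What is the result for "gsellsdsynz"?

qcovvcncixj

What's happening: shift every letter 10 places forward in the alphabet (wrapping around).
Applying that to "gsellsdsynz" gives "qcovvcncixj".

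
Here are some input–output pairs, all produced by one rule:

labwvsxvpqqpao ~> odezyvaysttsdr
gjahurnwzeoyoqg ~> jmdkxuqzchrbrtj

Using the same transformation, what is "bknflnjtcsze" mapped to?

enqioqmwfvch

Looking at the pairs, the operation is to shift every letter 3 places forward in the alphabet (wrapping around).
Applying that to "bknflnjtcsze" gives "enqioqmwfvch".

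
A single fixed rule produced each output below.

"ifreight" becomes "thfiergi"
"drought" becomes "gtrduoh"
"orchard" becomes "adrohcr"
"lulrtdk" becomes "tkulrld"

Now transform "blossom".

smlbsoo

In each case the input is transformed by: swap each adjacent pair of characters (1↔2, 3↔4, ...), then move the last 2 characters to the front (rotate right by 2).
For "blossom", step one produces "lbsoosm"; step two turns that into "smlbsoo".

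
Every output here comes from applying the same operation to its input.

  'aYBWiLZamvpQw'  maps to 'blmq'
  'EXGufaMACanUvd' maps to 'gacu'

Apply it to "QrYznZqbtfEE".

In each case the input is transformed by: keep one character in every 3, starting at position 3 (positions 3rd, 6th, 9th, ...), then convert every letter to lowercase.
Starting from "QrYznZqbtfEE": after the first operation, "YZtE"; after the second, "yzte".

yzte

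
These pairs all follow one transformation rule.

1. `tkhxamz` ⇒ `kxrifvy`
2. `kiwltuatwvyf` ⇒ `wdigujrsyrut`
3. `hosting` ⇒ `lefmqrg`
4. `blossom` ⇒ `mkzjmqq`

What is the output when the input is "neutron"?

Rule — move the last 2 characters to the front (rotate right by 2), then shift every letter 2 places backward in the alphabet (wrapping around).
Applying both steps to "neutron": "onneutr", then "mllcsrp".

mllcsrp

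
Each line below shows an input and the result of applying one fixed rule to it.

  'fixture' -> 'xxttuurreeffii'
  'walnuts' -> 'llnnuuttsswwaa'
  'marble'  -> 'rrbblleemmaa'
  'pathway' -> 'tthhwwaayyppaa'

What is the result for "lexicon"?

xxiiccoonnllee

Each output is the input with this applied: move the first 2 characters to the end (rotate left by 2), then double every character.
For "lexicon", step one produces "xiconle"; step two turns that into "xxiiccoonnllee".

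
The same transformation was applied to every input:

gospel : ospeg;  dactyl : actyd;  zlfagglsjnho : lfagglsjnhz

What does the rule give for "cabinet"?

abinec

In each case the input is transformed by: delete the last character, then move the first character to the end.
"cabinet" → "cabine" → "abinec".
(Check on "zlfagglsjnho": → "zlfagglsjnh" → "lfagglsjnhz" ✓)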